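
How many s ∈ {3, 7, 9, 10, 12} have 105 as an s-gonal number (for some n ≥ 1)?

2

s = 3: P(3, 14) = 105. ✓
s = 7: P(7, 6) = 81 and P(7, 7) = 112; 105 is not s-gonal.
s = 9: P(9, 5) = 75 and P(9, 6) = 111; 105 is not s-gonal.
s = 10: P(10, 5) = 85 and P(10, 6) = 126; 105 is not s-gonal.
s = 12: P(12, 5) = 105. ✓
Hits: s ∈ {3, 12} → 2.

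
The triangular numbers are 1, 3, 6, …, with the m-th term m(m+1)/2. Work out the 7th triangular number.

28

The 7th triangular number is n(n+1)/2 with n = 7.
7·8/2 = 56/2 = 28.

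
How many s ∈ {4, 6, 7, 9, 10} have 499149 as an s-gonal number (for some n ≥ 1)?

s = 4: P(4, 706) = 498436 and P(4, 707) = 499849; 499149 is not s-gonal.
s = 6: P(6, 499) = 497503 and P(6, 500) = 499500; 499149 is not s-gonal.
s = 7: P(7, 447) = 498852 and P(7, 448) = 501088; 499149 is not s-gonal.
s = 9: P(9, 378) = 499149. ✓
s = 10: P(10, 353) = 497377 and P(10, 354) = 500202; 499149 is not s-gonal.
Hits: s ∈ {9} → 1.

1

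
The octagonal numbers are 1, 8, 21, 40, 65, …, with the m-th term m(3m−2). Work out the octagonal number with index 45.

The 45th octagonal number is n(3n−2) with n = 45.
45·(3·45 − 2) = 45·133 = 5985.

5985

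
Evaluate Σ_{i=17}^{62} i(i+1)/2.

Σ i(i+1)/2 = (Σi² + Σi) / 2 over i = 17..62.
Σi = 1953 − 136 = 1817 and Σi² = 81375 − 1496 = 79879.
(1·79879 + 1·1817) / 2 = 81696/2 = 40848.

40848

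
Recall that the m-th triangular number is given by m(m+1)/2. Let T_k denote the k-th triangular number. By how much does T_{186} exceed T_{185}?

186

Consecutive triangular numbers differ by n: T_{186} − T_{185} = 186.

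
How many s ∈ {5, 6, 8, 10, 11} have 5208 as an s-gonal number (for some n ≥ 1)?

s = 5: P(5, 59) = 5192 and P(5, 60) = 5370; 5208 is not s-gonal.
s = 6: P(6, 51) = 5151 and P(6, 52) = 5356; 5208 is not s-gonal.
s = 8: P(8, 42) = 5208. ✓
s = 10: P(10, 36) = 5076 and P(10, 37) = 5365; 5208 is not s-gonal.
s = 11: P(11, 34) = 5083 and P(11, 35) = 5390; 5208 is not s-gonal.
Hits: s ∈ {8} → 1.

1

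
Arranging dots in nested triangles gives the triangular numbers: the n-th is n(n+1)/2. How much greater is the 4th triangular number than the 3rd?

4

Consecutive triangular numbers differ by n: T_{4} − T_{3} = 4.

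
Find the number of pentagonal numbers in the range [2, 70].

The n-th pentagonal number is n(3n−1)/2.
Smallest index with value ≥ 2: n = 2 (giving 5).
Largest index with value ≤ 70: n = 7 (giving 70).
Indices 2 through 7: 6 terms.

6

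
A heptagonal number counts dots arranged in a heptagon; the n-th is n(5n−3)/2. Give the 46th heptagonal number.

5221

The 46th heptagonal number is n(5n−3)/2 with n = 46.
46·(5·46 − 3)/2 = 46·227/2 = 5221.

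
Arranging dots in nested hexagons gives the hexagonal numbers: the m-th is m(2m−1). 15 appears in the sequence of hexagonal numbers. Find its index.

Set n(2n−1) = 15, giving 2n² − n − 15 = 0.
The discriminant is 1 + 8·15 = 121, and √121 = 11.
So n = (1 + 11) / 4 = 12/4 = 3.
Check: 3·(2·3 − 1) = 15. ✓

3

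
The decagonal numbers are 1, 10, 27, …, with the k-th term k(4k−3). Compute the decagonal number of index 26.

The 26th decagonal number is n(4n−3) with n = 26.
26·(4·26 − 3) = 26·101 = 2626.

2626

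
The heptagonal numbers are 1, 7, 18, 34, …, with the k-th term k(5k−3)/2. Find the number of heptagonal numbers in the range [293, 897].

The n-th heptagonal number is n(5n−3)/2.
Smallest index with value ≥ 293: n = 12 (giving 342).
Largest index with value ≤ 897: n = 19 (giving 874).
Indices 12 through 19: 8 terms.

8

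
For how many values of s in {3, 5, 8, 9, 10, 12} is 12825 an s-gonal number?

s = 3: P(3, 159) = 12720 and P(3, 160) = 12880; 12825 is not s-gonal.
s = 5: P(5, 92) = 12650 and P(5, 93) = 12927; 12825 is not s-gonal.
s = 8: P(8, 65) = 12545 and P(8, 66) = 12936; 12825 is not s-gonal.
s = 9: P(9, 60) = 12450 and P(9, 61) = 12871; 12825 is not s-gonal.
s = 10: P(10, 57) = 12825. ✓
s = 12: P(12, 51) = 12801 and P(12, 52) = 13312; 12825 is not s-gonal.
Hits: s ∈ {10} → 1.

1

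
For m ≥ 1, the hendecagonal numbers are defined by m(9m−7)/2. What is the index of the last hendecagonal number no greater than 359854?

Solve n(9n−7)/2 ≤ 359854 for integer n.
n = 283 gives 359410 ≤ 359854, while n = 284 gives 361958 > 359854; so the answer is index 283.

283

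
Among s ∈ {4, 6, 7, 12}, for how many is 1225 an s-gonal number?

2

s = 4: P(4, 35) = 1225. ✓
s = 6: P(6, 25) = 1225. ✓
s = 7: P(7, 22) = 1177 and P(7, 23) = 1288; 1225 is not s-gonal.
s = 12: P(12, 16) = 1216 and P(12, 17) = 1377; 1225 is not s-gonal.
Hits: s ∈ {4, 6} → 2.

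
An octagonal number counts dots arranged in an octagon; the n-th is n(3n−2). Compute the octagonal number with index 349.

The 349th octagonal number is n(3n−2) with n = 349.
349·(3·349 − 2) = 349·1045 = 364705.

364705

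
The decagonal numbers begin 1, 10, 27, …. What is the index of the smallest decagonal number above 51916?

115

Solve n(4n−3) > 51916 for integer n.
The largest n with value ≤ 51916 is 114 (since 51642 ≤ 51916 < 52555), so the first above is n = 115, value 52555.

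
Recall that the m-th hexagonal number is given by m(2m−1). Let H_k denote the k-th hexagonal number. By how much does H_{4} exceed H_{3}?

13

Consecutive hexagonal numbers differ by 4n − 3: here 4·4 − 3 = 13.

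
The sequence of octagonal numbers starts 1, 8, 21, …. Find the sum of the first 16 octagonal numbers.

4216

Σ i(3i−2) = 3Σi² − 2Σi over i = 1..16.
Σi = 136 and Σi² = 1496.
3·1496 − 2·136 = 4216.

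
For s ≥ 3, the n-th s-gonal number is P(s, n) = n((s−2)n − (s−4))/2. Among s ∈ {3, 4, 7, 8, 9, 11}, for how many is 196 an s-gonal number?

2

s = 3: P(3, 19) = 190 and P(3, 20) = 210; 196 is not s-gonal.
s = 4: P(4, 14) = 196. ✓
s = 7: P(7, 9) = 189 and P(7, 10) = 235; 196 is not s-gonal.
s = 8: P(8, 8) = 176 and P(8, 9) = 225; 196 is not s-gonal.
s = 9: P(9, 7) = 154 and P(9, 8) = 204; 196 is not s-gonal.
s = 11: P(11, 7) = 196. ✓
Hits: s ∈ {4, 11} → 2.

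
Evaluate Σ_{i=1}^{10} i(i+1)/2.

220

Σ i(i+1)/2 = (Σi² + Σi) / 2 over i = 1..10.
Σi = 55 and Σi² = 385.
(1·385 + 1·55) / 2 = 440/2 = 220.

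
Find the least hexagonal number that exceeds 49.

66

Solve n(2n−1) > 49 for integer n.
The largest n with value ≤ 49 is 5 (since 45 ≤ 49 < 66), so the first above is n = 6, value 66.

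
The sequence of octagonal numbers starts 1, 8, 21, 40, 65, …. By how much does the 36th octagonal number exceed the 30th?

1176

36·(3·36 − 2) = 3816 and 30·(3·30 − 2) = 2640.
Difference: 3816 − 2640 = 1176.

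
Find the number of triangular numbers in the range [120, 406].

The n-th triangular number is n(n+1)/2.
Smallest index with value ≥ 120: n = 15 (giving 120).
Largest index with value ≤ 406: n = 28 (giving 406).
Indices 15 through 28: 14 terms.

14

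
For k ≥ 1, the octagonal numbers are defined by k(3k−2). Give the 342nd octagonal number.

The 342nd octagonal number is n(3n−2) with n = 342.
342·(3·342 − 2) = 342·1024 = 350208.

350208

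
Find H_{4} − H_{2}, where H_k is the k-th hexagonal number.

4·(2·4 − 1) = 28 and 2·(2·2 − 1) = 6.
Difference: 28 − 6 = 22.

22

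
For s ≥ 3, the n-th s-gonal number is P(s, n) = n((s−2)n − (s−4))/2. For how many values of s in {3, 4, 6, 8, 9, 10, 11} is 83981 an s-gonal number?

1

s = 3: P(3, 409) = 83845 and P(3, 410) = 84255; 83981 is not s-gonal.
s = 4: P(4, 289) = 83521 and P(4, 290) = 84100; 83981 is not s-gonal.
s = 6: P(6, 205) = 83845 and P(6, 206) = 84666; 83981 is not s-gonal.
s = 8: P(8, 167) = 83333 and P(8, 168) = 84336; 83981 is not s-gonal.
s = 9: P(9, 155) = 83700 and P(9, 156) = 84786; 83981 is not s-gonal.
s = 10: P(10, 145) = 83665 and P(10, 146) = 84826; 83981 is not s-gonal.
s = 11: P(11, 137) = 83981. ✓
Hits: s ∈ {11} → 1.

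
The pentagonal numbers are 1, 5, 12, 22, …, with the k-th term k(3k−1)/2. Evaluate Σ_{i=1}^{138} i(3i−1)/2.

Σ i(3i−1)/2 = (3Σi² − Σi) / 2 over i = 1..138.
Σi = 9591 and Σi² = 885569.
(3·885569 − 1·9591) / 2 = 2647116/2 = 1323558.

1323558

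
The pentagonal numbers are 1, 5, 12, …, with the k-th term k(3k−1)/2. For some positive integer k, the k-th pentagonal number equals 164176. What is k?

331

Set n(3n−1)/2 = 164176, giving 3n² − n − 328352 = 0.
The discriminant is 1 + 24·164176 = 3940225, and √3940225 = 1985.
So n = (1 + 1985) / 6 = 1986/6 = 331.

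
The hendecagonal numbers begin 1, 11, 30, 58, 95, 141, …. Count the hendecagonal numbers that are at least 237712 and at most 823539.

The n-th hendecagonal number is n(9n−7)/2.
Smallest index with value ≥ 237712: n = 231 (giving 239316).
Largest index with value ≤ 823539: n = 428 (giving 822830).
Indices 231 through 428: 198 terms.

198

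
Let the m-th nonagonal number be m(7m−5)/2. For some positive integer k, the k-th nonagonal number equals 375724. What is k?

Set n(7n−5)/2 = 375724, giving 7n² − 5n − 751448 = 0.
So n = (5 + 4587) / 14 = 4592/14 = 328.

328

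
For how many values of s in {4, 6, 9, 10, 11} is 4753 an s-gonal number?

s = 4: P(4, 68) = 4624 and P(4, 69) = 4761; 4753 is not s-gonal.
s = 6: P(6, 49) = 4753. ✓
s = 9: P(9, 37) = 4699 and P(9, 38) = 4959; 4753 is not s-gonal.
s = 10: P(10, 34) = 4522 and P(10, 35) = 4795; 4753 is not s-gonal.
s = 11: P(11, 32) = 4496 and P(11, 33) = 4785; 4753 is not s-gonal.
Hits: s ∈ {6} → 1.

1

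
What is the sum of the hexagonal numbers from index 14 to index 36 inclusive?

30199

Σ i(2i−1) = 2Σi² − Σi over i = 14..36.
Σi = 666 − 91 = 575 and Σi² = 16206 − 819 = 15387.
2·15387 − 1·575 = 30199.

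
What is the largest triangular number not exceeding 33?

Solve n(n+1)/2 ≤ 33 for integer n.
n = 7 gives 28 ≤ 33, while n = 8 gives 36 > 33; so the answer is 28.

28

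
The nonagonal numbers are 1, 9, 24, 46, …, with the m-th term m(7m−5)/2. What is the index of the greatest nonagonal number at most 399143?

338

Solve n(7n−5)/2 ≤ 399143 for integer n.
n = 338 gives 399009 ≤ 399143, while n = 339 gives 401376 > 399143; so the answer is index 338.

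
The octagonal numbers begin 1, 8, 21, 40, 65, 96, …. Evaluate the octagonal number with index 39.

4485

39·(3·39 − 2) = 39·115 = 4485.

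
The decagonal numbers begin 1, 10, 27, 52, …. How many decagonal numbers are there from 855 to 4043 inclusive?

The n-th decagonal number is n(4n−3).
Smallest index with value ≥ 855: n = 15 (giving 855).
Largest index with value ≤ 4043: n = 32 (giving 4000).
Indices 15 through 32: 18 terms.

18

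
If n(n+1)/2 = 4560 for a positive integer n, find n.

95

Set n(n+1)/2 = 4560, giving n² + n − 9120 = 0.
The discriminant is 1 + 8·4560 = 36481, and √36481 = 191.
So n = (-1 + 191) / 2 = 190/2 = 95.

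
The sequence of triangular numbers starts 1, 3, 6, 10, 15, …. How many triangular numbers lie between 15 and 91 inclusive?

9

The n-th triangular number is n(n+1)/2.
Smallest index with value ≥ 15: n = 5 (giving 15).
Largest index with value ≤ 91: n = 13 (giving 91).
Indices 5 through 13: 9 terms.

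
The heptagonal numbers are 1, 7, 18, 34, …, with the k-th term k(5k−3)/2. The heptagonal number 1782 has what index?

27

Set n(5n−3)/2 = 1782, giving 5n² − 3n − 3564 = 0.
The discriminant is 9 + 40·1782 = 71289, and √71289 = 267.
So n = (3 + 267) / 10 = 270/10 = 27.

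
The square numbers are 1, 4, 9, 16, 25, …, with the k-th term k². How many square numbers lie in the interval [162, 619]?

12

The n-th square number is n².
Smallest index with value ≥ 162: n = 13 (giving 169).
Largest index with value ≤ 619: n = 24 (giving 576).
Indices 13 through 24: 12 terms.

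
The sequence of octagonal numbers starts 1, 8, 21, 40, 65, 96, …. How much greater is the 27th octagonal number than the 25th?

27·(3·27 − 2) = 2133 and 25·(3·25 − 2) = 1825.
Difference: 2133 − 1825 = 308.

308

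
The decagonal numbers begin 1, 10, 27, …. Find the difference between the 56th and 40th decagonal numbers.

56·(4·56 − 3) = 12376 and 40·(4·40 − 3) = 6280.
Difference: 12376 − 6280 = 6096.

6096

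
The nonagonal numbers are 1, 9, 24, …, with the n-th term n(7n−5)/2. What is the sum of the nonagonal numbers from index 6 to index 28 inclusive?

25829

Σ i(7i−5)/2 = (7Σi² − 5Σi) / 2 over i = 6..28.
Σi = 406 − 15 = 391 and Σi² = 7714 − 55 = 7659.
(7·7659 − 5·391) / 2 = 51658/2 = 25829.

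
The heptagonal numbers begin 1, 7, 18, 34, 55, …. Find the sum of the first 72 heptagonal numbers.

313608

Σ i(5i−3)/2 = (5Σi² − 3Σi) / 2 over i = 1..72.
Σi = 2628 and Σi² = 127020.
(5·127020 − 3·2628) / 2 = 627216/2 = 313608.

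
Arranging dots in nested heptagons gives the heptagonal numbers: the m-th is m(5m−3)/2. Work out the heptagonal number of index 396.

391446

The 396th heptagonal number is n(5n−3)/2 with n = 396.
396·(5·396 − 3)/2 = 396·1977/2 = 391446.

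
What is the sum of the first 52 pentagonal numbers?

71656

Σ i(3i−1)/2 = (3Σi² − Σi) / 2 over i = 1..52.
Σi = 1378 and Σi² = 48230.
(3·48230 − 1·1378) / 2 = 143312/2 = 71656.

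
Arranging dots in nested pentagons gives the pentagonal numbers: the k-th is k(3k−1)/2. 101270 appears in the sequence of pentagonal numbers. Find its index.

260

Set n(3n−1)/2 = 101270, giving 3n² − n − 202540 = 0.
The discriminant is 1 + 24·101270 = 2430481, and √2430481 = 1559.
So n = (1 + 1559) / 6 = 1560/6 = 260.
Check: 260·(3·260 − 1)/2 = 101270. ✓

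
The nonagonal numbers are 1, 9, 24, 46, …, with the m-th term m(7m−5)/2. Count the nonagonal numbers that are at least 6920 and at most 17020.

The n-th nonagonal number is n(7n−5)/2.
Smallest index with value ≥ 6920: n = 45 (giving 6975).
Largest index with value ≤ 17020: n = 70 (giving 16975).
Indices 45 through 70: 26 terms.

26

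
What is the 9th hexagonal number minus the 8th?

Consecutive hexagonal numbers differ by 4n − 3: here 4·9 − 3 = 33.

33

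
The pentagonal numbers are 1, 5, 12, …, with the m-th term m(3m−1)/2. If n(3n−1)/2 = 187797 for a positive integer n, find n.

354

Set n(3n−1)/2 = 187797, giving 3n² − n − 375594 = 0.
So n = (1 + 2123) / 6 = 2124/6 = 354.
Check: 354·(3·354 − 1)/2 = 187797. ✓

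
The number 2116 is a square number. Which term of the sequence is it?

46

We need n² = 2116, so n = √2116 = 46.
Check: 46² = 2116. ✓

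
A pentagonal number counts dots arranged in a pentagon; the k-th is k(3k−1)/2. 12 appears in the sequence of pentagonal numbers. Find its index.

Set n(3n−1)/2 = 12, giving 3n² − n − 24 = 0.
So n = (1 + 17) / 6 = 18/6 = 3.

3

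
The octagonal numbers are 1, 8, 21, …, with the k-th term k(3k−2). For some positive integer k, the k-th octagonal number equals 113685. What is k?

Set n(3n−2) = 113685, giving 3n² − 2n − 113685 = 0.
So n = (2 + 1168) / 6 = 1170/6 = 195.

195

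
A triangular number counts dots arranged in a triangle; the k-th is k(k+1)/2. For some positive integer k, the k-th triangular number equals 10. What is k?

Set n(n+1)/2 = 10, giving n² + n − 20 = 0.
The discriminant is 1 + 8·10 = 81, and √81 = 9.
So n = (-1 + 9) / 2 = 8/2 = 4.

4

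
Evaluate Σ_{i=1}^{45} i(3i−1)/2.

46575

Σ i(3i−1)/2 = (3Σi² − Σi) / 2 over i = 1..45.
Σi = 1035 and Σi² = 31395.
(3·31395 − 1·1035) / 2 = 93150/2 = 46575.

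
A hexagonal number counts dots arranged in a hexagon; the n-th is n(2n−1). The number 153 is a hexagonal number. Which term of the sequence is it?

9

Set n(2n−1) = 153, giving 2n² − n − 153 = 0.
So n = (1 + 35) / 4 = 36/4 = 9.
Check: 9·(2·9 − 1) = 153. ✓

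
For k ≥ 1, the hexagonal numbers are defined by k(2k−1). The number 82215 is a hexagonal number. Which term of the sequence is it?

203

Set n(2n−1) = 82215, giving 2n² − n − 82215 = 0.
The discriminant is 1 + 8·82215 = 657721, and √657721 = 811.
So n = (1 + 811) / 4 = 812/4 = 203.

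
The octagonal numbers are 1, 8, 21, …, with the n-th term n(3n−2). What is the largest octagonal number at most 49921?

49665

Solve n(3n−2) ≤ 49921 for integer n.
n = 129 gives 49665 ≤ 49921, while n = 130 gives 50440 > 49921; so the answer is 49665.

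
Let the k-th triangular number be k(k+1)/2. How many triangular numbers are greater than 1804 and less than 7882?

The n-th triangular number is n(n+1)/2.
Smallest index with value > 1804: n = 60 (giving 1830).
Largest index with value < 7882: n = 125 (giving 7875).
Indices 60 through 125: 66 terms.

66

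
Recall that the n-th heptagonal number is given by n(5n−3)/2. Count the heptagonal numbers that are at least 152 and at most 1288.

The n-th heptagonal number is n(5n−3)/2.
Smallest index with value ≥ 152: n = 9 (giving 189).
Largest index with value ≤ 1288: n = 23 (giving 1288).
Indices 9 through 23: 15 terms.

15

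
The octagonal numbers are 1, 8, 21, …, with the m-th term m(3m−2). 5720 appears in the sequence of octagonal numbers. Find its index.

44

Set n(3n−2) = 5720, giving 3n² − 2n − 5720 = 0.
The discriminant is 4 + 12·5720 = 68644, and √68644 = 262.
So n = (2 + 262) / 6 = 264/6 = 44.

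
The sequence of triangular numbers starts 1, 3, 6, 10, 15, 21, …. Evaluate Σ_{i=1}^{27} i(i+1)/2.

3654

Σ i(i+1)/2 = (Σi² + Σi) / 2 over i = 1..27.
Σi = 378 and Σi² = 6930.
(1·6930 + 1·378) / 2 = 7308/2 = 3654.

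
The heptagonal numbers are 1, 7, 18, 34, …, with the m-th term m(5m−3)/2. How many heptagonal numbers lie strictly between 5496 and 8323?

The n-th heptagonal number is n(5n−3)/2.
Smallest index with value > 5496: n = 48 (giving 5688).
Largest index with value < 8323: n = 57 (giving 8037).
Indices 48 through 57: 10 terms.

10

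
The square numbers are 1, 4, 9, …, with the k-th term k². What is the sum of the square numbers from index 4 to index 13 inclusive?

Σ_{i=4}^{13} i² = 819 − 14 = 805.

805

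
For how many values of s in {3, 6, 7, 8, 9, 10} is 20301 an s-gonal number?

2

s = 3: P(3, 201) = 20301. ✓
s = 6: P(6, 101) = 20301. ✓
s = 7: P(7, 90) = 20115 and P(7, 91) = 20566; 20301 is not s-gonal.
s = 8: P(8, 82) = 20008 and P(8, 83) = 20501; 20301 is not s-gonal.
s = 9: P(9, 76) = 20026 and P(9, 77) = 20559; 20301 is not s-gonal.
s = 10: P(10, 71) = 19951 and P(10, 72) = 20520; 20301 is not s-gonal.
Hits: s ∈ {3, 6} → 2.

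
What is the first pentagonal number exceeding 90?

92

Solve n(3n−1)/2 > 90 for integer n.
The largest n with value ≤ 90 is 7 (since 70 ≤ 90 < 92), so the first above is n = 8, value 92.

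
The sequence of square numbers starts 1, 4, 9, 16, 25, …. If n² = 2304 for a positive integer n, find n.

We need n² = 2304, so n = √2304 = 48.
Check: 48² = 2304. ✓

48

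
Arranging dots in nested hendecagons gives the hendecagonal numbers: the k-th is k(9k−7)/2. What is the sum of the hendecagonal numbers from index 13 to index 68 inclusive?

471240

Σ i(9i−7)/2 = (9Σi² − 7Σi) / 2 over i = 13..68.
Σi = 2346 − 78 = 2268 and Σi² = 107134 − 650 = 106484.
(9·106484 − 7·2268) / 2 = 942480/2 = 471240.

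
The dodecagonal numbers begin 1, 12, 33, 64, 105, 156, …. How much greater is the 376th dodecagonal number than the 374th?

376·(5·376 − 4) = 705376 and 374·(5·374 − 4) = 697884.
Difference: 705376 − 697884 = 7492.

7492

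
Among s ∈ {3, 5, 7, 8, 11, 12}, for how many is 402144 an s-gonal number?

1

s = 3: P(3, 896) = 401856 and P(3, 897) = 402753; 402144 is not s-gonal.
s = 5: P(5, 517) = 400675 and P(5, 518) = 402227; 402144 is not s-gonal.
s = 7: P(7, 401) = 401401 and P(7, 402) = 403407; 402144 is not s-gonal.
s = 8: P(8, 366) = 401136 and P(8, 367) = 403333; 402144 is not s-gonal.
s = 11: P(11, 299) = 401258 and P(11, 300) = 403950; 402144 is not s-gonal.
s = 12: P(12, 284) = 402144. ✓
Hits: s ∈ {12} → 1.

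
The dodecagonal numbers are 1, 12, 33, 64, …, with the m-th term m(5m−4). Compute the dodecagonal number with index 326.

530076

The 326th dodecagonal number is n(5n−4) with n = 326.
326·(5·326 − 4) = 326·1626 = 530076.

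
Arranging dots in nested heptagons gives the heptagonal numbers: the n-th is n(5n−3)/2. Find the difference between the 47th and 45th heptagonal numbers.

47·(5·47 − 3)/2 = 5452 and 45·(5·45 − 3)/2 = 4995.
Difference: 5452 − 4995 = 457.

457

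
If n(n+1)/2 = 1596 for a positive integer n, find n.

Set n(n+1)/2 = 1596, giving n² + n − 3192 = 0.
The discriminant is 1 + 8·1596 = 12769, and √12769 = 113.
So n = (-1 + 113) / 2 = 112/2 = 56.
Check: 56·57/2 = 1596. ✓

56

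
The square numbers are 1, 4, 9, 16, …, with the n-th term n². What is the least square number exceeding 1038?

1089

Solve n² > 1038 for integer n.
The largest n with value ≤ 1038 is 32 (since 1024 ≤ 1038 < 1089), so the first above is n = 33, value 1089.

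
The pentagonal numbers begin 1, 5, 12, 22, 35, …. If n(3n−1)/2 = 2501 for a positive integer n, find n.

Set n(3n−1)/2 = 2501, giving 3n² − n − 5002 = 0.
The discriminant is 1 + 24·2501 = 60025, and √60025 = 245.
So n = (1 + 245) / 6 = 246/6 = 41.

41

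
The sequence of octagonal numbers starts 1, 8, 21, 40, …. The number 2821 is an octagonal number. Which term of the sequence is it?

Set n(3n−2) = 2821, giving 3n² − 2n − 2821 = 0.
So n = (2 + 184) / 6 = 186/6 = 31.

31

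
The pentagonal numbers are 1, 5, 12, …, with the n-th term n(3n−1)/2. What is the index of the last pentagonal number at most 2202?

Solve n(3n−1)/2 ≤ 2202 for integer n.
n = 38 gives 2147 ≤ 2202, while n = 39 gives 2262 > 2202; so the answer is index 38.

38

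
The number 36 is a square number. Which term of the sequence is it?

6

We need n² = 36, so n = √36 = 6.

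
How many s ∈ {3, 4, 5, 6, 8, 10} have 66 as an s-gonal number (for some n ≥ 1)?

s = 3: P(3, 11) = 66. ✓
s = 4: P(4, 8) = 64 and P(4, 9) = 81; 66 is not s-gonal.
s = 5: P(5, 6) = 51 and P(5, 7) = 70; 66 is not s-gonal.
s = 6: P(6, 6) = 66. ✓
s = 8: P(8, 5) = 65 and P(8, 6) = 96; 66 is not s-gonal.
s = 10: P(10, 4) = 52 and P(10, 5) = 85; 66 is not s-gonal.
Hits: s ∈ {3, 6} → 2.

2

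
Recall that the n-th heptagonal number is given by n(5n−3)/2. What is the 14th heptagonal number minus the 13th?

66

Consecutive heptagonal numbers differ by 5n − 4: here 5·14 − 4 = 66.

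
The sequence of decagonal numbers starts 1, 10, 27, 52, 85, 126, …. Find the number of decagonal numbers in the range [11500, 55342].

65

The n-th decagonal number is n(4n−3).
Smallest index with value ≥ 11500: n = 54 (giving 11502).
Largest index with value ≤ 55342: n = 118 (giving 55342).
Indices 54 through 118: 65 terms.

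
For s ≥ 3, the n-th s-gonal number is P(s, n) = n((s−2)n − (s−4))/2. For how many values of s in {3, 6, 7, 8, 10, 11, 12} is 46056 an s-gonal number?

2

s = 3: P(3, 303) = 46056. ✓
s = 6: P(6, 152) = 46056. ✓
s = 7: P(7, 136) = 46036 and P(7, 137) = 46717; 46056 is not s-gonal.
s = 8: P(8, 124) = 45880 and P(8, 125) = 46625; 46056 is not s-gonal.
s = 10: P(10, 107) = 45475 and P(10, 108) = 46332; 46056 is not s-gonal.
s = 11: P(11, 101) = 45551 and P(11, 102) = 46461; 46056 is not s-gonal.
s = 12: P(12, 96) = 45696 and P(12, 97) = 46657; 46056 is not s-gonal.
Hits: s ∈ {3, 6} → 2.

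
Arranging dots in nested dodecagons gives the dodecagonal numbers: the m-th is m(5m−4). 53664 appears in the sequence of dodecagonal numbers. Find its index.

Set n(5n−4) = 53664, giving 5n² − 4n − 53664 = 0.
The discriminant is 16 + 20·53664 = 1073296, and √1073296 = 1036.
So n = (4 + 1036) / 10 = 1040/10 = 104.

104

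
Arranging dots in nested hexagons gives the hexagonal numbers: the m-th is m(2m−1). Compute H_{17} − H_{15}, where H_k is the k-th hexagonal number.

126

17·(2·17 − 1) = 561 and 15·(2·15 − 1) = 435.
Difference: 561 − 435 = 126.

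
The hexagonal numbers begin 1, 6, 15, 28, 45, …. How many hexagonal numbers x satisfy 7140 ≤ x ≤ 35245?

74

The n-th hexagonal number is n(2n−1).
Smallest index with value ≥ 7140: n = 60 (giving 7140).
Largest index with value ≤ 35245: n = 133 (giving 35245).
Indices 60 through 133: 74 terms.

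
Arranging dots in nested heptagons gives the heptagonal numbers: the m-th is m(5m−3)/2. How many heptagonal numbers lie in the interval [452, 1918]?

15

The n-th heptagonal number is n(5n−3)/2.
Smallest index with value ≥ 452: n = 14 (giving 469).
Largest index with value ≤ 1918: n = 28 (giving 1918).
Indices 14 through 28: 15 terms.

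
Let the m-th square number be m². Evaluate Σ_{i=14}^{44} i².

Σ_{i=14}^{44} i² = 29370 − 819 = 28551.

28551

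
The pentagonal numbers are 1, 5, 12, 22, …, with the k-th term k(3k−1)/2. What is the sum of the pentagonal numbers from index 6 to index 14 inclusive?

1395

Σ i(3i−1)/2 = (3Σi² − Σi) / 2 over i = 6..14.
Σi = 105 − 15 = 90 and Σi² = 1015 − 55 = 960.
(3·960 − 1·90) / 2 = 2790/2 = 1395.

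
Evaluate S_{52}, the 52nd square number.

52² = 2704.

2704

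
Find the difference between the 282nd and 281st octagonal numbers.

Consecutive octagonal numbers differ by 6n − 5: here 6·282 − 5 = 1687.

1687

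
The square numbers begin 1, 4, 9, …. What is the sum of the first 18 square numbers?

2109

Σ_{i=1}^{18} i² = 18·19·37/6 = 2109.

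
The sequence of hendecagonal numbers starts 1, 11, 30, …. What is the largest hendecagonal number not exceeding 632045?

631500

Solve n(9n−7)/2 ≤ 632045 for integer n.
n = 375 gives 631500 ≤ 632045, while n = 376 gives 634876 > 632045; so the answer is 631500.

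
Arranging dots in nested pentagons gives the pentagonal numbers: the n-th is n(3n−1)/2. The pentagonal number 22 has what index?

Set n(3n−1)/2 = 22, giving 3n² − n − 44 = 0.
The discriminant is 1 + 24·22 = 529, and √529 = 23.
So n = (1 + 23) / 6 = 24/6 = 4.
Check: 4·(3·4 − 1)/2 = 22. ✓

4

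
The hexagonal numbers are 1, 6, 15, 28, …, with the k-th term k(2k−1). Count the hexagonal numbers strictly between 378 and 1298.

The n-th hexagonal number is n(2n−1).
Smallest index with value > 378: n = 15 (giving 435).
Largest index with value < 1298: n = 25 (giving 1225).
Indices 15 through 25: 11 terms.

11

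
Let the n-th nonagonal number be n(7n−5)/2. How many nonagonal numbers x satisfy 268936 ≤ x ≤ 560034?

The n-th nonagonal number is n(7n−5)/2.
Smallest index with value ≥ 268936: n = 278 (giving 269799).
Largest index with value ≤ 560034: n = 400 (giving 559000).
Indices 278 through 400: 123 terms.

123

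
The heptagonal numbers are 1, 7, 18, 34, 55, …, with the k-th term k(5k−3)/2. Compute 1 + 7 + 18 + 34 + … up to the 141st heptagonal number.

Σ i(5i−3)/2 = (5Σi² − 3Σi) / 2 over i = 1..141.
Σi = 10011 and Σi² = 944371.
(5·944371 − 3·10011) / 2 = 4691822/2 = 2345911.

2345911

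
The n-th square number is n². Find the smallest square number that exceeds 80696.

Solve n² > 80696 for integer n.
The largest n with value ≤ 80696 is 284 (since 80656 ≤ 80696 < 81225), so the first above is n = 285, value 81225.

81225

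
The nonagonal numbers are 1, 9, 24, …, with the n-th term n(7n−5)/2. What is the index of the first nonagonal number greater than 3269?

Solve n(7n−5)/2 > 3269 for integer n.
The largest n with value ≤ 3269 is 30 (since 3075 ≤ 3269 < 3286), so the first above is n = 31, value 3286.

31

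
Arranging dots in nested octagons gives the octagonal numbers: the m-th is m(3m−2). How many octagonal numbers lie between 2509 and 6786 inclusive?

The n-th octagonal number is n(3n−2).
Smallest index with value ≥ 2509: n = 30 (giving 2640).
Largest index with value ≤ 6786: n = 47 (giving 6533).
Indices 30 through 47: 18 terms.

18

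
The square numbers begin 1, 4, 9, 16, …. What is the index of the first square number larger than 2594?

Solve n² > 2594 for integer n.
The largest n with value ≤ 2594 is 50 (since 2500 ≤ 2594 < 2601), so the first above is n = 51, value 2601.

51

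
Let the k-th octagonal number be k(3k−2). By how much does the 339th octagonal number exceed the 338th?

2029

Consecutive octagonal numbers differ by 6n − 5: here 6·339 − 5 = 2029.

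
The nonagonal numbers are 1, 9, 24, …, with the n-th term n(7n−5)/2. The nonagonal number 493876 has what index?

Set n(7n−5)/2 = 493876, giving 7n² − 5n − 987752 = 0.
The discriminant is 25 + 56·493876 = 27657081, and √27657081 = 5259.
So n = (5 + 5259) / 14 = 5264/14 = 376.

376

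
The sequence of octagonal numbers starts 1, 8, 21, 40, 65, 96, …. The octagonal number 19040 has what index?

Set n(3n−2) = 19040, giving 3n² − 2n − 19040 = 0.
The discriminant is 4 + 12·19040 = 228484, and √228484 = 478.
So n = (2 + 478) / 6 = 480/6 = 80.

80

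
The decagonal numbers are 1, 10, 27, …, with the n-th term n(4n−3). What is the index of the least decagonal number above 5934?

Solve n(4n−3) > 5934 for integer n.
The largest n with value ≤ 5934 is 38 (since 5662 ≤ 5934 < 5967), so the first above is n = 39, value 5967.

39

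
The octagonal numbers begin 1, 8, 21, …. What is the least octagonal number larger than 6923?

7105

Solve n(3n−2) > 6923 for integer n.
The largest n with value ≤ 6923 is 48 (since 6816 ≤ 6923 < 7105), so the first above is n = 49, value 7105.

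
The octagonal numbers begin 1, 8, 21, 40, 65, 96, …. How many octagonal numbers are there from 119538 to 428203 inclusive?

179

The n-th octagonal number is n(3n−2).
Smallest index with value ≥ 119538: n = 200 (giving 119600).
Largest index with value ≤ 428203: n = 378 (giving 427896).
Indices 200 through 378: 179 terms.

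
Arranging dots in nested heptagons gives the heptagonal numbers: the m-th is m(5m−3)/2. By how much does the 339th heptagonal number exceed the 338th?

1691

Consecutive heptagonal numbers differ by 5n − 4: here 5·339 − 4 = 1691.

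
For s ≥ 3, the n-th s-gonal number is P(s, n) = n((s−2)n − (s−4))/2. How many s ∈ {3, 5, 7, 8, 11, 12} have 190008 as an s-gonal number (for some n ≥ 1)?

1

s = 3: P(3, 615) = 189420 and P(3, 616) = 190036; 190008 is not s-gonal.
s = 5: P(5, 356) = 189926 and P(5, 357) = 190995; 190008 is not s-gonal.
s = 7: P(7, 275) = 188650 and P(7, 276) = 190026; 190008 is not s-gonal.
s = 8: P(8, 252) = 190008. ✓
s = 11: P(11, 205) = 188395 and P(11, 206) = 190241; 190008 is not s-gonal.
s = 12: P(12, 195) = 189345 and P(12, 196) = 191296; 190008 is not s-gonal.
Hits: s ∈ {8} → 1.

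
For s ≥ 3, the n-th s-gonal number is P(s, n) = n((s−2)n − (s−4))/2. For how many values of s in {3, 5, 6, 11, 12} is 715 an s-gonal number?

2

s = 3: P(3, 37) = 703 and P(3, 38) = 741; 715 is not s-gonal.
s = 5: P(5, 22) = 715. ✓
s = 6: P(6, 19) = 703 and P(6, 20) = 780; 715 is not s-gonal.
s = 11: P(11, 13) = 715. ✓
s = 12: P(12, 12) = 672 and P(12, 13) = 793; 715 is not s-gonal.
Hits: s ∈ {5, 11} → 2.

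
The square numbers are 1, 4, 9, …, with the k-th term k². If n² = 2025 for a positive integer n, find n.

We need n² = 2025, so n = √2025 = 45.
Check: 45² = 2025. ✓

45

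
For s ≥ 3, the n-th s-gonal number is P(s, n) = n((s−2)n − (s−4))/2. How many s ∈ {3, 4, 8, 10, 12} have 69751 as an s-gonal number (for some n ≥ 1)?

1

s = 3: P(3, 373) = 69751. ✓
s = 4: P(4, 264) = 69696 and P(4, 265) = 70225; 69751 is not s-gonal.
s = 8: P(8, 152) = 69008 and P(8, 153) = 69921; 69751 is not s-gonal.
s = 10: P(10, 132) = 69300 and P(10, 133) = 70357; 69751 is not s-gonal.
s = 12: P(12, 118) = 69148 and P(12, 119) = 70329; 69751 is not s-gonal.
Hits: s ∈ {3} → 1.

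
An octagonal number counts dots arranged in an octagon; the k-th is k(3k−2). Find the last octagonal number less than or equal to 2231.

2133

Solve n(3n−2) ≤ 2231 for integer n.
n = 27 gives 2133 ≤ 2231, while n = 28 gives 2296 > 2231; so the answer is 2133.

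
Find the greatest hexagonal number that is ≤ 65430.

Solve n(2n−1) ≤ 65430 for integer n.
n = 181 gives 65341 ≤ 65430, while n = 182 gives 66066 > 65430; so the answer is 65341.

65341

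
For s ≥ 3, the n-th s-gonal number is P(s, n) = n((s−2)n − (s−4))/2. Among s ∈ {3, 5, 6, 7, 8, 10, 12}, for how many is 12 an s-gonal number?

s = 3: P(3, 4) = 10 and P(3, 5) = 15; 12 is not s-gonal.
s = 5: P(5, 3) = 12. ✓
s = 6: P(6, 2) = 6 and P(6, 3) = 15; 12 is not s-gonal.
s = 7: P(7, 2) = 7 and P(7, 3) = 18; 12 is not s-gonal.
s = 8: P(8, 2) = 8 and P(8, 3) = 21; 12 is not s-gonal.
s = 10: P(10, 2) = 10 and P(10, 3) = 27; 12 is not s-gonal.
s = 12: P(12, 2) = 12. ✓
Hits: s ∈ {5, 12} → 2.

2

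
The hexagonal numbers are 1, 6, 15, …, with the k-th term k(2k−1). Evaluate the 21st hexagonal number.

The 21st hexagonal number is n(2n−1) with n = 21.
21·(2·21 − 1) = 21·41 = 861.

861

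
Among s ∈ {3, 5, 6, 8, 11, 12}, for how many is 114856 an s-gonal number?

1

s = 3: P(3, 478) = 114481 and P(3, 479) = 114960; 114856 is not s-gonal.
s = 5: P(5, 276) = 114126 and P(5, 277) = 114955; 114856 is not s-gonal.
s = 6: P(6, 239) = 114003 and P(6, 240) = 114960; 114856 is not s-gonal.
s = 8: P(8, 196) = 114856. ✓
s = 11: P(11, 160) = 114640 and P(11, 161) = 116081; 114856 is not s-gonal.
s = 12: P(12, 151) = 113401 and P(12, 152) = 114912; 114856 is not s-gonal.
Hits: s ∈ {8} → 1.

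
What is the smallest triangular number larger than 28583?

28680

Solve n(n+1)/2 > 28583 for integer n.
The largest n with value ≤ 28583 is 238 (since 28441 ≤ 28583 < 28680), so the first above is n = 239, value 28680.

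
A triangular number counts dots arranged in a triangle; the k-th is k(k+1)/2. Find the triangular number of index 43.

43·44/2 = 1892/2 = 946.

946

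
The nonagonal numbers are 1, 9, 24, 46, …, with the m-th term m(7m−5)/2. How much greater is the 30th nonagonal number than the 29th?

204

Consecutive nonagonal numbers differ by 7n − 6: here 7·30 − 6 = 204.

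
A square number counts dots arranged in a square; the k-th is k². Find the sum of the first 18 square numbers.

2109

Σ_{i=1}^{18} i² = 18·19·37/6 = 2109.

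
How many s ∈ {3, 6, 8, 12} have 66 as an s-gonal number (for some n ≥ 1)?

2

s = 3: P(3, 11) = 66. ✓
s = 6: P(6, 6) = 66. ✓
s = 8: P(8, 5) = 65 and P(8, 6) = 96; 66 is not s-gonal.
s = 12: P(12, 4) = 64 and P(12, 5) = 105; 66 is not s-gonal.
Hits: s ∈ {3, 6} → 2.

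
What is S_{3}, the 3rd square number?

The 3rd square number is n² with n = 3.
3² = 9.

9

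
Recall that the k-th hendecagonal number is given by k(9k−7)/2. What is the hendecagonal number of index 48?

10200

48·(9·48 − 7)/2 = 48·425/2 = 10200.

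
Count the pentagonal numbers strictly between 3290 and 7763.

The n-th pentagonal number is n(3n−1)/2.
Smallest index with value > 3290: n = 48 (giving 3432).
Largest index with value < 7763: n = 72 (giving 7740).
Indices 48 through 72: 25 terms.

25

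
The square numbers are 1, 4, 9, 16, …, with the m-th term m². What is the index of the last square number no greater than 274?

Solve n² ≤ 274 for integer n.
n = 16 gives 256 ≤ 274, while n = 17 gives 289 > 274; so the answer is index 16.

16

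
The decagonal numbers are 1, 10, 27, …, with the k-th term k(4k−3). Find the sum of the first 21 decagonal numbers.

Σ i(4i−3) = 4Σi² − 3Σi over i = 1..21.
Σi = 231 and Σi² = 3311.
4·3311 − 3·231 = 12551.

12551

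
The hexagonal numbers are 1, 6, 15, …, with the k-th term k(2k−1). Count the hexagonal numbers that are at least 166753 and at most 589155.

The n-th hexagonal number is n(2n−1).
Smallest index with value ≥ 166753: n = 289 (giving 166753).
Largest index with value ≤ 589155: n = 543 (giving 589155).
Indices 289 through 543: 255 terms.

255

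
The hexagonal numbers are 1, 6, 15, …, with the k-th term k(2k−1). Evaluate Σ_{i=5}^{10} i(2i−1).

Σ i(2i−1) = 2Σi² − Σi over i = 5..10.
Σi = 55 − 10 = 45 and Σi² = 385 − 30 = 355.
2·355 − 1·45 = 665.

665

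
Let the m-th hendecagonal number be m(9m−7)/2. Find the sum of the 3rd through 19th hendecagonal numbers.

10438

Σ i(9i−7)/2 = (9Σi² − 7Σi) / 2 over i = 3..19.
Σi = 190 − 3 = 187 and Σi² = 2470 − 5 = 2465.
(9·2465 − 7·187) / 2 = 20876/2 = 10438.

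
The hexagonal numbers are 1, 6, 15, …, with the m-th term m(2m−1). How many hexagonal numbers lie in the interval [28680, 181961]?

The n-th hexagonal number is n(2n−1).
Smallest index with value ≥ 28680: n = 120 (giving 28680).
Largest index with value ≤ 181961: n = 301 (giving 180901).
Indices 120 through 301: 182 terms.

182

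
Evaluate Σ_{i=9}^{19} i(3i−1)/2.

3322

Σ i(3i−1)/2 = (3Σi² − Σi) / 2 over i = 9..19.
Σi = 190 − 36 = 154 and Σi² = 2470 − 204 = 2266.
(3·2266 − 1·154) / 2 = 6644/2 = 3322.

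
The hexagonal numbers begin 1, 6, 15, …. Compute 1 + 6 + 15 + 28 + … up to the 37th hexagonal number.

Σ i(2i−1) = 2Σi² − Σi over i = 1..37.
Σi = 703 and Σi² = 17575.
2·17575 − 1·703 = 34447.

34447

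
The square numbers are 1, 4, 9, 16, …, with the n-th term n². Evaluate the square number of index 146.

21316

146² = 21316.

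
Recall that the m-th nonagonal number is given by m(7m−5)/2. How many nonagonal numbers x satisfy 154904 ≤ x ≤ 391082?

124

The n-th nonagonal number is n(7n−5)/2.
Smallest index with value ≥ 154904: n = 211 (giving 155296).
Largest index with value ≤ 391082: n = 334 (giving 389611).
Indices 211 through 334: 124 terms.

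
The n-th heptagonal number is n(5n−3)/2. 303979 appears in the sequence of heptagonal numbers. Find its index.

349

Set n(5n−3)/2 = 303979, giving 5n² − 3n − 607958 = 0.
So n = (3 + 3487) / 10 = 3490/10 = 349.
Check: 349·(5·349 − 3)/2 = 303979. ✓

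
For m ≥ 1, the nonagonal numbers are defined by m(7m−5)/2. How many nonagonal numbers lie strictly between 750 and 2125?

The n-th nonagonal number is n(7n−5)/2.
Smallest index with value > 750: n = 16 (giving 856).
Largest index with value < 2125: n = 24 (giving 1956).
Indices 16 through 24: 9 terms.

9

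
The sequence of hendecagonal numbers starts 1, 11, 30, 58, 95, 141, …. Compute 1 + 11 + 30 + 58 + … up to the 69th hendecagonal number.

495075

Σ i(9i−7)/2 = (9Σi² − 7Σi) / 2 over i = 1..69.
Σi = 2415 and Σi² = 111895.
(9·111895 − 7·2415) / 2 = 990150/2 = 495075.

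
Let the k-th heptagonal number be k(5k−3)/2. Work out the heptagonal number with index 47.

5452

47·(5·47 − 3)/2 = 47·232/2 = 47·116 = 5452.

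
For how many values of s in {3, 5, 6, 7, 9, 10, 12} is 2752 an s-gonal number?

1

s = 3: P(3, 73) = 2701 and P(3, 74) = 2775; 2752 is not s-gonal.
s = 5: P(5, 43) = 2752. ✓
s = 6: P(6, 37) = 2701 and P(6, 38) = 2850; 2752 is not s-gonal.
s = 7: P(7, 33) = 2673 and P(7, 34) = 2839; 2752 is not s-gonal.
s = 9: P(9, 28) = 2674 and P(9, 29) = 2871; 2752 is not s-gonal.
s = 10: P(10, 26) = 2626 and P(10, 27) = 2835; 2752 is not s-gonal.
s = 12: P(12, 23) = 2553 and P(12, 24) = 2784; 2752 is not s-gonal.
Hits: s ∈ {5} → 1.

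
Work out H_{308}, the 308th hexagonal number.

The 308th hexagonal number is n(2n−1) with n = 308.
308·(2·308 − 1) = 308·615 = 189420.

189420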